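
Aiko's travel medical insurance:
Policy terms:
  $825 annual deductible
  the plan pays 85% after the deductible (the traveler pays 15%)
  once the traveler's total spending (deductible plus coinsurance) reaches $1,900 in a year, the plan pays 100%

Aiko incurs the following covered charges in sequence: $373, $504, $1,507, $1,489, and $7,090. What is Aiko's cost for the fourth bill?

$223.35

Claim 1 — $373: all of it applies to the deductible. Traveler pays $373; OOP now $373.
Claim 2 — $504: deductible takes $452, $52 remains; traveler's 15% is $7.80. Traveler owes $459.80 (running OOP $832.80).
Claim 3 — $1,507: deductible already satisfied, so traveler's share is 15% × $1,507 = $226.05. Traveler owes $226.05 (running OOP $1,058.85).
Claim 4 — $1,489: deductible already satisfied, so traveler's share is 15% × $1,489 = $223.35. Traveler owes $223.35 (running OOP $1,282.20).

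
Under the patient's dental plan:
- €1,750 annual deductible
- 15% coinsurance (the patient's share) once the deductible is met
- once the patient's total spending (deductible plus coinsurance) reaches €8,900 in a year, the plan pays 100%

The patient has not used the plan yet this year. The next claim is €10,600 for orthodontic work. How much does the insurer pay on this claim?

€7,522.50

The full €1,750 deductible is still open; €1,750 of this bill applies to it.
After the €1,750 deductible portion, €10,600 − €1,750 = €8,850 is subject to coinsurance.
15% of €8,850 = €1,327.50 falls to the patient.
So the patient owes €1,750 + €1,327.50 = €3,077.50 before any cap.
Total out-of-pocket so far would be €0 + €3,077.50 = €3,077.50, below the €8,900 cap — no reduction.
The plan picks up €10,600 − €3,077.50 = €7,522.50.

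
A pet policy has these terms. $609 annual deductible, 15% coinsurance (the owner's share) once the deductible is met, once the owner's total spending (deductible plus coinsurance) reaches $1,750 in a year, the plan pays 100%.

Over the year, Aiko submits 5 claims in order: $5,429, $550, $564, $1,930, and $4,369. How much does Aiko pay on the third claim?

$84.60

Bill 1, $5,429: deductible takes $609, $4,820 remains; 15% of $4,820 = $723. Owner pays $1,332; OOP now $1,332.
Bill 2, $550: deductible already satisfied, so owner's share is 15% × $550 = $82.50. Cost to owner: $82.50. OOP to date $1,414.50.
Bill 3, $564: deductible met; 15% of $564 = $84.60. Owner owes $84.60 (running OOP $1,499.10).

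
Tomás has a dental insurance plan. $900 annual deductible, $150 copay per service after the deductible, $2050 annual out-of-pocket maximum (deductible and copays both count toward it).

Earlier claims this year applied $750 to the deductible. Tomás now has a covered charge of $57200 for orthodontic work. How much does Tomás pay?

$300

$750 of the $900 deductible is already met, leaving $150.
After the $150 deductible portion, $57200 − $150 = $57050 is subject to the copay.
Copay on this service: $150.
Patient responsibility before any cap: $150 + $150 = $300.
Year-to-date out-of-pocket becomes $750 + $300 = $1050, still under the $2050 maximum, so no cap applies.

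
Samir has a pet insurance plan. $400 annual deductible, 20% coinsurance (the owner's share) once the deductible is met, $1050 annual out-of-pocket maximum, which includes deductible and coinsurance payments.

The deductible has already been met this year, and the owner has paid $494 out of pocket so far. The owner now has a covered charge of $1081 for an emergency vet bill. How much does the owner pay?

With the deductible met, the entire $1081 is subject to coinsurance.
20% of $1081 = $216.20 falls to the owner.
Total out-of-pocket so far would be $494 + $216.20 = $710.20, below the $1050 cap — no reduction.

$216.20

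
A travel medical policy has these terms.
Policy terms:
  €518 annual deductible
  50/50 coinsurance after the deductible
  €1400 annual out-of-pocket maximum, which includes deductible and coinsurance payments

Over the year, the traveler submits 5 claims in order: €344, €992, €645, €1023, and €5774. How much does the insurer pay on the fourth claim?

Claim 1 — €344: all of it applies to the deductible. Cost to traveler: €344. OOP to date €344. Insurer: €344 − €344 = €0.
Claim 2 — €992: deductible takes €174, €818 remains; coinsurance €818 × 50% = €409. Traveler owes €583 (running OOP €927). Plan pays €992 − €583 = €409.
Claim 3 — €645: deductible already satisfied, so traveler's share is 50% × €645 = €322.50. Traveler owes €322.50 (running OOP €1249.50). Plan pays €645 − €322.50 = €322.50.
Claim 4 — €1023: deductible already satisfied, so traveler's share is 50% × €1023 = €511.50. That would push OOP to €1761, over the €1400 cap, so traveler pays €1400 − €1249.50 = €150.50. Plan pays €1023 − €150.50 = €872.50.

€872.50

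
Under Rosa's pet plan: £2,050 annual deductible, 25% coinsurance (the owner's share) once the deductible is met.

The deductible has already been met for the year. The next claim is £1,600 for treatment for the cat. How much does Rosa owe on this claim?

With the deductible met, the entire £1,600 is subject to coinsurance.
Owner's 25% share of £1,600 is £400.

£400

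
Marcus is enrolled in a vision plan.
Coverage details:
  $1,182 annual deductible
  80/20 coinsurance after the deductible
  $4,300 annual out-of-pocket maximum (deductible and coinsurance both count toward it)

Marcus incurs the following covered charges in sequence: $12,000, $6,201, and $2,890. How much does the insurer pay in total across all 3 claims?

$16,791

Claim 1 ($12,000): deductible takes $1,182, $10,818 remains; coinsurance $10,818 × 20% = $2,163.60. Member owes $3,345.60 (running OOP $3,345.60). Insurer: $12,000 − $3,345.60 = $8,654.40.
Claim 2 ($6,201): 20% coinsurance on $6,201 = $1,240.20. That would push OOP to $4,585.80, over the $4,300 cap, so member pays $4,300 − $3,345.60 = $954.40. Plan pays $6,201 − $954.40 = $5,246.60.
Claim 3 ($2,890): deductible already satisfied, so member's share is 20% × $2,890 = $578. Adding that to $4,300 gives $4,878, past the $4,300 cap; member pays only $4,300 − $4,300 = $0. Insurer: $2,890 − $0 = $2,890.
Insurer total: $8,654.40 + $5,246.60 + $2,890 = $16,791.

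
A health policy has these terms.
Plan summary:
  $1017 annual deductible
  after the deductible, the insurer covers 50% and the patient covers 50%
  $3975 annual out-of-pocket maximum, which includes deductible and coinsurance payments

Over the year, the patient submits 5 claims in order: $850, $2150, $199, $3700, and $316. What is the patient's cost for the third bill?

$99.50

Claim 1 — $850: entire amount goes to the deductible. Cost to patient: $850. OOP to date $850.
Claim 2 — $2150: deductible takes $167, $1983 remains; 50% of $1983 = $991.50. Patient owes $1158.50 (running OOP $2008.50).
Claim 3 — $199: deductible already satisfied, so patient's share is 50% × $199 = $99.50. Patient owes $99.50 (running OOP $2108).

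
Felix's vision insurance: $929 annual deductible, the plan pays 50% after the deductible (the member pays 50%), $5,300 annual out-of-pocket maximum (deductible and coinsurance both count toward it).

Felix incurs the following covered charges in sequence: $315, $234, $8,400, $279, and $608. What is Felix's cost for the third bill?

$4,390

Claim 1 — $315: fully absorbed by the deductible. Member pays $315; OOP now $315.
Claim 2 — $234: all of it applies to the deductible. Cost to member: $234. OOP to date $549.
Claim 3 — $8,400: deductible takes $380, $8,020 remains; coinsurance $8,020 × 50% = $4,010. Member pays $4,390; OOP now $4,939.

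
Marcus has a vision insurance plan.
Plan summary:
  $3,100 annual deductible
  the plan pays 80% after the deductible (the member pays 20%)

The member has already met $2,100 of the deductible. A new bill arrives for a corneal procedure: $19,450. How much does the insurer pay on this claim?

Deductible still to meet: $3,100 − $2,100 = $1,000.
That leaves $19,450 − $1,000 = $18,450 for coinsurance.
20% of $18,450 = $3,690 falls to the member.
So the member owes $1,000 + $3,690 = $4,690.
Insurer pays the balance: $19,450 − $4,690 = $14,760.

$14,760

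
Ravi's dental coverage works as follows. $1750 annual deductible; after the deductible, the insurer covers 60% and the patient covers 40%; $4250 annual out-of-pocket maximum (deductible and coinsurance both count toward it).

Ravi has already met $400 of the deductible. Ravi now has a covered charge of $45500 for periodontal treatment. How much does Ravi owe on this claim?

$400 of the $1750 deductible is already met, leaving $1350.
The remaining $44150 (= $45500 − $1350) moves to coinsurance.
Patient's 40% share of $44150 is $17660.
That puts the patient's cost at $1350 + $17660 = $19010 before any cap.
Adding $19010 to the $400 already spent would give $19410, which exceeds the $4250 cap; the patient pays just $4250 − $400 = $3850.

$3850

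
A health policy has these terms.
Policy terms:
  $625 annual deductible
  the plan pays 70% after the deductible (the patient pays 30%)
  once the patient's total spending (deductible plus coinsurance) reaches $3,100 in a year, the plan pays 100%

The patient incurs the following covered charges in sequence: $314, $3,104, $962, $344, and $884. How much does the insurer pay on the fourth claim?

Claim 1 — $314: all of it applies to the deductible. Cost to patient: $314. OOP to date $314. Plan pays $314 − $314 = $0.
Claim 2 — $3,104: deductible takes $311, $2,793 remains; 30% of $2,793 = $837.90. Patient owes $1,148.90 (running OOP $1,462.90). Insurer: $3,104 − $1,148.90 = $1,955.10.
Claim 3 — $962: 30% coinsurance on $962 = $288.60. Patient pays $288.60; OOP now $1,751.50. Plan pays $962 − $288.60 = $673.40.
Claim 4 — $344: deductible already satisfied, so patient's share is 30% × $344 = $103.20. Cost to patient: $103.20. OOP to date $1,854.70. Insurer: $344 − $103.20 = $240.80.

$240.80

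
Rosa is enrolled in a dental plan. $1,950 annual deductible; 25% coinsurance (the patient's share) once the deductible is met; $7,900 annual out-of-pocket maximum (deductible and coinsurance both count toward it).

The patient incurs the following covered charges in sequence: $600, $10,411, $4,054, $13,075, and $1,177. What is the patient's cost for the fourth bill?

$2,671.25

Claim 1 ($600): entire amount goes to the deductible. Patient owes $600 (running OOP $600).
Claim 2 ($10,411): $1,350 finishes the deductible; $9,061 goes to coinsurance; coinsurance $9,061 × 25% = $2,265.25. Patient pays $3,615.25; OOP now $4,215.25.
Claim 3 ($4,054): deductible already satisfied, so patient's share is 25% × $4,054 = $1,013.50. Patient pays $1,013.50; OOP now $5,228.75.
Claim 4 ($13,075): deductible already satisfied, so patient's share is 25% × $13,075 = $3,268.75. OOP would hit $8,497.50 > $7,900, so the cap limits the patient to $7,900 − $5,228.75 = $2,671.25.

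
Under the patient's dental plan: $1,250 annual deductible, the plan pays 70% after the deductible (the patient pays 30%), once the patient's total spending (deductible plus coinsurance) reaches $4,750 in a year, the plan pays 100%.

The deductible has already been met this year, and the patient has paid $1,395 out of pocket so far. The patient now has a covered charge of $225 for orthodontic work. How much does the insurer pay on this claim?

$157.50

With the deductible met, the entire $225 is subject to coinsurance.
Patient's 30% share of $225 is $67.50.
Year-to-date out-of-pocket becomes $1,395 + $67.50 = $1,462.50, still under the $4,750 maximum, so no cap applies.
The insurer covers the remainder: $225 − $67.50 = $157.50.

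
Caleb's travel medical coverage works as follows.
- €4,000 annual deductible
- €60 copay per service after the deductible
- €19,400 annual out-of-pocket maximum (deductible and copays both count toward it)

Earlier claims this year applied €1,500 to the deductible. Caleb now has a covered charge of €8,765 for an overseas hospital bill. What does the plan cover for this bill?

€6,205

Deductible still to meet: €4,000 − €1,500 = €2,500.
The remaining €6,265 (= €8,765 − €2,500) moves to the copay.
Copay on this service: €60.
That puts the traveler's cost at €2,500 + €60 = €2,560 before any cap.
Total out-of-pocket so far would be €1,500 + €2,560 = €4,060, below the €19,400 cap — no reduction.
Insurer pays the balance: €8,765 − €2,560 = €6,205.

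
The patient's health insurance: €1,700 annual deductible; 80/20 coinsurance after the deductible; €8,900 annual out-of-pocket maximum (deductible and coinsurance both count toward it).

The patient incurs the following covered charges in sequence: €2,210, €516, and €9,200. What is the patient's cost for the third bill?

Claim 1 — €2,210: deductible takes €1,700, €510 remains; patient's 20% is €102. Patient pays €1,802; OOP now €1,802.
Claim 2 — €516: deductible already satisfied, so patient's share is 20% × €516 = €103.20. Patient owes €103.20 (running OOP €1,905.20).
Claim 3 — €9,200: 20% coinsurance on €9,200 = €1,840. Patient pays €1,840; OOP now €3,745.20.

€1,840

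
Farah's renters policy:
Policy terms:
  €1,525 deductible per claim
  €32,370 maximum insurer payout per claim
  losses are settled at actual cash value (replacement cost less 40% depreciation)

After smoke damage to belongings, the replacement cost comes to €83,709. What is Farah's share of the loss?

Actual cash value after 40% depreciation: €83,709 × 60% = €50,225.40.
Subtract the deductible: €50,225.40 − €1,525 = €48,700.40.
The €32,370 per-incident cap binds; insurer pays €32,370.
Tenant's share is the uncovered remainder: €83,709 − €32,370 = €51,339.

€51,339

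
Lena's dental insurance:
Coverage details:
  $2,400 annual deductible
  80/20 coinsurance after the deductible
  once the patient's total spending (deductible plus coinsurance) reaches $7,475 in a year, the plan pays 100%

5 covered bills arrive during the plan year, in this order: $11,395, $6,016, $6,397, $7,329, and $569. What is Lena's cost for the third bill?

Claim 1 ($11,395): $2,400 finishes the deductible; $8,995 goes to coinsurance; coinsurance $8,995 × 20% = $1,799. Patient pays $4,199; OOP now $4,199.
Claim 2 ($6,016): deductible met; 20% of $6,016 = $1,203.20. Patient pays $1,203.20; OOP now $5,402.20.
Claim 3 ($6,397): 20% coinsurance on $6,397 = $1,279.40. Patient pays $1,279.40; OOP now $6,681.60.

$1,279.40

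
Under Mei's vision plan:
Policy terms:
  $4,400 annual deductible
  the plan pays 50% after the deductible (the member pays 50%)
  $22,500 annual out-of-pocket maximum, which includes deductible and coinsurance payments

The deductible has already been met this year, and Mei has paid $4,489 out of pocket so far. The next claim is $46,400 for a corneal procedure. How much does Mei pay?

The deductible is already satisfied, so the full bill goes to coinsurance.
Member's 50% share of $46,400 is $23,200.
Adding $23,200 to the $4,489 already spent would give $27,689, which exceeds the $22,500 cap; the member pays just $22,500 − $4,489 = $18,011.

$18,011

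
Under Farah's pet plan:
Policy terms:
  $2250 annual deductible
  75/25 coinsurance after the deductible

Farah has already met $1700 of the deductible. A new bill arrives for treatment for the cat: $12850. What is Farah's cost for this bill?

$3625

$1700 of the $2250 deductible is already met, leaving $550.
That leaves $12850 − $550 = $12300 for coinsurance.
Coinsurance: $12300 × 25% = $3075.
That puts the owner's cost at $550 + $3075 = $3625.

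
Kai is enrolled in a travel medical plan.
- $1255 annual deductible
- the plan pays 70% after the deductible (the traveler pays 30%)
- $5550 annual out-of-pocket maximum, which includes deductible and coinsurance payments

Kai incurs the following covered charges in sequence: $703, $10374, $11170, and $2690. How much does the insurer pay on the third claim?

$9821.60

Bill 1, $703: entire amount goes to the deductible. Cost to traveler: $703. OOP to date $703. Insurer: $703 − $703 = $0.
Bill 2, $10374: $552 to deductible, leaving $9822; coinsurance $9822 × 30% = $2946.60. Cost to traveler: $3498.60. OOP to date $4201.60. Insurer: $10374 − $3498.60 = $6875.40.
Bill 3, $11170: 30% coinsurance on $11170 = $3351. Adding that to $4201.60 gives $7552.60, past the $5550 cap; traveler pays only $5550 − $4201.60 = $1348.40. Plan pays $11170 − $1348.40 = $9821.60.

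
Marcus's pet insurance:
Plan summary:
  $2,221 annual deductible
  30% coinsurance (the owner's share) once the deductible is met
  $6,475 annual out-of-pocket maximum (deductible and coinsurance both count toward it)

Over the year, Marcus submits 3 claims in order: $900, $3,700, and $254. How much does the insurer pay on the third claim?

Claim 1 ($900): entire amount goes to the deductible. Owner pays $900; OOP now $900. Insurer: $900 − $900 = $0.
Claim 2 ($3,700): deductible takes $1,321, $2,379 remains; 30% of $2,379 = $713.70. Cost to owner: $2,034.70. OOP to date $2,934.70. Plan pays $3,700 − $2,034.70 = $1,665.30.
Claim 3 ($254): 30% coinsurance on $254 = $76.20. Owner pays $76.20; OOP now $3,010.90. Plan pays $254 − $76.20 = $177.80.

$177.80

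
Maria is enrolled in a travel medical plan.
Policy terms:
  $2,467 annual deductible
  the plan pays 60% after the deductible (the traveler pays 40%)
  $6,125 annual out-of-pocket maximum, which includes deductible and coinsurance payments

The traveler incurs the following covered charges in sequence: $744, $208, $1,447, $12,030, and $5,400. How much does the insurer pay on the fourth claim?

$8,304

Bill 1, $744: fully absorbed by the deductible. Cost to traveler: $744. OOP to date $744. Plan pays $744 − $744 = $0.
Bill 2, $208: fully absorbed by the deductible. Traveler pays $208; OOP now $952. Insurer: $208 − $208 = $0.
Bill 3, $1,447: all of it applies to the deductible. Traveler pays $1,447; OOP now $2,399. Insurer: $1,447 − $1,447 = $0.
Bill 4, $12,030: $68 to deductible, leaving $11,962; coinsurance $11,962 × 40% = $4,784.80. Deductible plus coinsurance: $68 + $4,784.80 = $4,852.80. That would push OOP to $7,251.80, over the $6,125 cap, so traveler pays $6,125 − $2,399 = $3,726. Plan pays $12,030 − $3,726 = $8,304.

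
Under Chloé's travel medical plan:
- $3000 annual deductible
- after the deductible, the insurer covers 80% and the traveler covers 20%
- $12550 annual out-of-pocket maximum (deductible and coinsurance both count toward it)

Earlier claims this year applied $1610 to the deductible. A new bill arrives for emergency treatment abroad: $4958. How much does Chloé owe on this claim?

$2103.60

Remaining deductible: $3000 − $1610 = $1390.
That leaves $4958 − $1390 = $3568 for coinsurance.
Traveler's 20% share of $3568 is $713.60.
Traveler responsibility before any cap: $1390 + $713.60 = $2103.60.
Cumulative spending $1610 + $2103.60 = $3713.60 stays under the $12550 maximum.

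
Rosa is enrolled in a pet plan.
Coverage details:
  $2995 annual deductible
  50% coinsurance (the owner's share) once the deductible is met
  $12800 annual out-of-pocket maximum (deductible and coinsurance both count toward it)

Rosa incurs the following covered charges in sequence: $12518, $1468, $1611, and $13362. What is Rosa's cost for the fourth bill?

Claim 1 — $12518: $2995 finishes the deductible; $9523 goes to coinsurance; owner's 50% is $4761.50. Owner owes $7756.50 (running OOP $7756.50).
Claim 2 — $1468: 50% coinsurance on $1468 = $734. Owner pays $734; OOP now $8490.50.
Claim 3 — $1611: deductible already satisfied, so owner's share is 50% × $1611 = $805.50. Owner owes $805.50 (running OOP $9296).
Claim 4 — $13362: 50% coinsurance on $13362 = $6681. That would push OOP to $15977, over the $12800 cap, so owner pays $12800 − $9296 = $3504.

$3504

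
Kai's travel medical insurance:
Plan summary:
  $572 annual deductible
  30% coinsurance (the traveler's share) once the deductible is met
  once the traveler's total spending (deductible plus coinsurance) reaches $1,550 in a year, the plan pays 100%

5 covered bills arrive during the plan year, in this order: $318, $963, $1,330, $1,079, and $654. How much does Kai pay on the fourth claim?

$323.70

Bill 1, $318: all of it applies to the deductible. Traveler owes $318 (running OOP $318).
Bill 2, $963: deductible takes $254, $709 remains; coinsurance $709 × 30% = $212.70. Cost to traveler: $466.70. OOP to date $784.70.
Bill 3, $1,330: deductible met; 30% of $1,330 = $399. Cost to traveler: $399. OOP to date $1,183.70.
Bill 4, $1,079: deductible met; 30% of $1,079 = $323.70. Traveler owes $323.70 (running OOP $1,507.40).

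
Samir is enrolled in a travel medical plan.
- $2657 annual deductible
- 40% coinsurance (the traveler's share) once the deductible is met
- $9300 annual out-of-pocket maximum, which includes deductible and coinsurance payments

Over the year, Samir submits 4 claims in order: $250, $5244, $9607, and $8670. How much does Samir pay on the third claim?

$3842.80

Claim 1 — $250: all of it applies to the deductible. Traveler owes $250 (running OOP $250).
Claim 2 — $5244: deductible takes $2407, $2837 remains; traveler's 40% is $1134.80. Traveler owes $3541.80 (running OOP $3791.80).
Claim 3 — $9607: 40% coinsurance on $9607 = $3842.80. Traveler owes $3842.80 (running OOP $7634.60).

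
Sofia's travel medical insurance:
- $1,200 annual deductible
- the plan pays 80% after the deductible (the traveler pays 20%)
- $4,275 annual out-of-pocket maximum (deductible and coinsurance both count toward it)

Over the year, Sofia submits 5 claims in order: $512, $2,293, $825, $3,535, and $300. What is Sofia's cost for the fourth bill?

Claim 1 ($512): all of it applies to the deductible. Traveler pays $512; OOP now $512.
Claim 2 ($2,293): $688 finishes the deductible; $1,605 goes to coinsurance; coinsurance $1,605 × 20% = $321. Traveler owes $1,009 (running OOP $1,521).
Claim 3 ($825): deductible met; 20% of $825 = $165. Cost to traveler: $165. OOP to date $1,686.
Claim 4 ($3,535): 20% coinsurance on $3,535 = $707. Traveler pays $707; OOP now $2,393.

$707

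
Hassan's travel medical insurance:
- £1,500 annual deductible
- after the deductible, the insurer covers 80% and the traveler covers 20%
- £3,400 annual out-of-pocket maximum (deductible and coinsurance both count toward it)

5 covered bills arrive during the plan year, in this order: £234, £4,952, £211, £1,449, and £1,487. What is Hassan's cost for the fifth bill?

£297.40

Bill 1, £234: all of it applies to the deductible. Traveler owes £234 (running OOP £234).
Bill 2, £4,952: £1,266 to deductible, leaving £3,686; 20% of £3,686 = £737.20. Traveler owes £2,003.20 (running OOP £2,237.20).
Bill 3, £211: 20% coinsurance on £211 = £42.20. Traveler pays £42.20; OOP now £2,279.40.
Bill 4, £1,449: 20% coinsurance on £1,449 = £289.80. Traveler pays £289.80; OOP now £2,569.20.
Bill 5, £1,487: deductible already satisfied, so traveler's share is 20% × £1,487 = £297.40. Traveler pays £297.40; OOP now £2,866.60.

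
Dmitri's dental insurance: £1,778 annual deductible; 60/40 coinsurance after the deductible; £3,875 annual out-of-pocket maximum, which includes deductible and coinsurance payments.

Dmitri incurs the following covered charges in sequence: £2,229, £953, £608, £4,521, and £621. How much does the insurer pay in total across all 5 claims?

£5,057

Claim 1 — £2,229: deductible takes £1,778, £451 remains; 40% of £451 = £180.40. Patient owes £1,958.40 (running OOP £1,958.40). Plan pays £2,229 − £1,958.40 = £270.60.
Claim 2 — £953: deductible met; 40% of £953 = £381.20. Patient pays £381.20; OOP now £2,339.60. Plan pays £953 − £381.20 = £571.80.
Claim 3 — £608: 40% coinsurance on £608 = £243.20. Patient owes £243.20 (running OOP £2,582.80). Insurer: £608 − £243.20 = £364.80.
Claim 4 — £4,521: deductible met; 40% of £4,521 = £1,808.40. OOP would hit £4,391.20 > £3,875, so the cap limits the patient to £3,875 − £2,582.80 = £1,292.20. Plan pays £4,521 − £1,292.20 = £3,228.80.
Claim 5 — £621: 40% coinsurance on £621 = £248.40. That would push OOP to £4,123.40, over the £3,875 cap, so patient pays £3,875 − £3,875 = £0. Plan pays £621 − £0 = £621.
Insurer total = bills − patient's total = £8,932 − £3,875 = £5,057.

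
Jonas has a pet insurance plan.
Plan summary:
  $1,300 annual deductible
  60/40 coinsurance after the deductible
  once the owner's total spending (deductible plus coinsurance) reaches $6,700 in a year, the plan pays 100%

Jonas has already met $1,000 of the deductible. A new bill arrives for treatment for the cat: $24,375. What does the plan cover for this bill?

$18,675

$1,000 of the $1,300 deductible is already met, leaving $300.
The remaining $24,075 (= $24,375 − $300) moves to coinsurance.
Owner's 40% share of $24,075 is $9,630.
Owner responsibility before any cap: $300 + $9,630 = $9,930.
Year-to-date out-of-pocket would reach $1,000 + $9,930 = $10,930, above the $6,700 maximum, so the owner pays only $6,700 − $1,000 = $5,700.
Insurer pays the balance: $24,375 − $5,700 = $18,675.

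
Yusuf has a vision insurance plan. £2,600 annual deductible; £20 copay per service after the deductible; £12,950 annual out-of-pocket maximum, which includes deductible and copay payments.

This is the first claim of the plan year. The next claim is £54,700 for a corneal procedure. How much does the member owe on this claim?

Nothing has been paid toward the £2,600 deductible, so the first £2,600 of this charge is applied there.
The remaining £52,100 (= £54,700 − £2,600) moves to the copay.
Copay on this service: £20.
Member responsibility before any cap: £2,600 + £20 = £2,620.
Year-to-date out-of-pocket becomes £0 + £2,620 = £2,620, still under the £12,950 maximum, so no cap applies.

£2,620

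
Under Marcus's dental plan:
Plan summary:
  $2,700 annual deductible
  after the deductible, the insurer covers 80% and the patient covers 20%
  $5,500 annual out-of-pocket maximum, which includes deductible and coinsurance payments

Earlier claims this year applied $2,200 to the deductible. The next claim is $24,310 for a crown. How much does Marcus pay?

$3,300

Remaining deductible: $2,700 − $2,200 = $500.
That leaves $24,310 − $500 = $23,810 for coinsurance.
20% of $23,810 = $4,762 falls to the patient.
Patient responsibility before any cap: $500 + $4,762 = $5,262.
Year-to-date out-of-pocket would reach $2,200 + $5,262 = $7,462, above the $5,500 maximum, so the patient pays only $5,500 − $2,200 = $3,300.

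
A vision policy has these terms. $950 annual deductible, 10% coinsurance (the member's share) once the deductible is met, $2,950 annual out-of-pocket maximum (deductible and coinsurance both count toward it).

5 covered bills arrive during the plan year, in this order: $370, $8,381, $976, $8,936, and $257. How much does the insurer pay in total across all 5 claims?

$16,173

Claim 1 ($370): entire amount goes to the deductible. Member owes $370 (running OOP $370). Insurer: $370 − $370 = $0.
Claim 2 ($8,381): deductible takes $580, $7,801 remains; 10% of $7,801 = $780.10. Cost to member: $1,360.10. OOP to date $1,730.10. Insurer: $8,381 − $1,360.10 = $7,020.90.
Claim 3 ($976): deductible already satisfied, so member's share is 10% × $976 = $97.60. Member pays $97.60; OOP now $1,827.70. Insurer: $976 − $97.60 = $878.40.
Claim 4 ($8,936): 10% coinsurance on $8,936 = $893.60. Member owes $893.60 (running OOP $2,721.30). Plan pays $8,936 − $893.60 = $8,042.40.
Claim 5 ($257): 10% coinsurance on $257 = $25.70. Member owes $25.70 (running OOP $2,747). Insurer: $257 − $25.70 = $231.30.
Insurer total: $0 + $7,020.90 + $878.40 + $8,042.40 + $231.30 = $16,173.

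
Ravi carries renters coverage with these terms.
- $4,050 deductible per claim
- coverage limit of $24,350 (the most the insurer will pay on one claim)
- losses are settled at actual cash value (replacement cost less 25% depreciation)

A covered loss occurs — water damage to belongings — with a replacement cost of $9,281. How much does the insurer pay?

Actual cash value after 25% depreciation: $9,281 × 75% = $6,960.75.
Less the $4,050 deductible: $6,960.75 − $4,050 = $2,910.75.
$2,910.75 is within the $24,350 limit, so the insurer pays $2,910.75.

$2,910.75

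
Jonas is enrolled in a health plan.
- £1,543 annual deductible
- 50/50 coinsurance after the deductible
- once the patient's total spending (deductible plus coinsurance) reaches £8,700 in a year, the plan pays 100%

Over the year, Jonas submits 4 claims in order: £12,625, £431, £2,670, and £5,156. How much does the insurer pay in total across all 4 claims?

£12,182

Claim 1 — £12,625: £1,543 finishes the deductible; £11,082 goes to coinsurance; patient's 50% is £5,541. Cost to patient: £7,084. OOP to date £7,084. Insurer: £12,625 − £7,084 = £5,541.
Claim 2 — £431: deductible met; 50% of £431 = £215.50. Patient owes £215.50 (running OOP £7,299.50). Plan pays £431 − £215.50 = £215.50.
Claim 3 — £2,670: deductible met; 50% of £2,670 = £1,335. Patient owes £1,335 (running OOP £8,634.50). Plan pays £2,670 − £1,335 = £1,335.
Claim 4 — £5,156: deductible met; 50% of £5,156 = £2,578. That would push OOP to £11,212.50, over the £8,700 cap, so patient pays £8,700 − £8,634.50 = £65.50. Insurer: £5,156 − £65.50 = £5,090.50.
Insurer total: £5,541 + £215.50 + £1,335 + £5,090.50 = £12,182.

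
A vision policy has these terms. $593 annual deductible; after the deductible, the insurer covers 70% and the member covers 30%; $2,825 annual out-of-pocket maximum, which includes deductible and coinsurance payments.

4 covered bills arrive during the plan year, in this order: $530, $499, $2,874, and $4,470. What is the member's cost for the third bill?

#1 ($530): fully absorbed by the deductible. Cost to member: $530. OOP to date $530.
#2 ($499): $63 to deductible, leaving $436; member's 30% is $130.80. Member owes $193.80 (running OOP $723.80).
#3 ($2,874): deductible already satisfied, so member's share is 30% × $2,874 = $862.20. Cost to member: $862.20. OOP to date $1,586.

$862.20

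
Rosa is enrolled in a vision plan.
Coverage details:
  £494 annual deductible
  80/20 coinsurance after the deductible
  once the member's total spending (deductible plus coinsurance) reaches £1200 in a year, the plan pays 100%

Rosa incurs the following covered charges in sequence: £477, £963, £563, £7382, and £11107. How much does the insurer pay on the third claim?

Bill 1, £477: all of it applies to the deductible. Cost to member: £477. OOP to date £477. Plan pays £477 − £477 = £0.
Bill 2, £963: deductible takes £17, £946 remains; 20% of £946 = £189.20. Member pays £206.20; OOP now £683.20. Plan pays £963 − £206.20 = £756.80.
Bill 3, £563: deductible met; 20% of £563 = £112.60. Cost to member: £112.60. OOP to date £795.80. Insurer: £563 − £112.60 = £450.40.

£450.40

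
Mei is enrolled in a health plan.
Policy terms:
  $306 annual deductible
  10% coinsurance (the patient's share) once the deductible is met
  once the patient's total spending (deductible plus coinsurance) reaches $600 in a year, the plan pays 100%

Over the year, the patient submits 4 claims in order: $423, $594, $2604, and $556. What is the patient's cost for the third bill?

#1 ($423): $306 to deductible, leaving $117; patient's 10% is $11.70. Patient pays $317.70; OOP now $317.70.
#2 ($594): deductible already satisfied, so patient's share is 10% × $594 = $59.40. Patient pays $59.40; OOP now $377.10.
#3 ($2604): deductible met; 10% of $2604 = $260.40. Adding that to $377.10 gives $637.50, past the $600 cap; patient pays only $600 − $377.10 = $222.90.

$222.90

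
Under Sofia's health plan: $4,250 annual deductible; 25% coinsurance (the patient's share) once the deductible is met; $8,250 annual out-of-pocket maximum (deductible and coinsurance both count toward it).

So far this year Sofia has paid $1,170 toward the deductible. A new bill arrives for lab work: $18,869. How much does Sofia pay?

Deductible still to meet: $4,250 − $1,170 = $3,080.
That leaves $18,869 − $3,080 = $15,789 for coinsurance.
Coinsurance: $15,789 × 25% = $3,947.25.
That puts the patient's cost at $3,080 + $3,947.25 = $7,027.25 before any cap.
Total out-of-pocket so far would be $1,170 + $7,027.25 = $8,197.25, below the $8,250 cap — no reduction.

$7,027.25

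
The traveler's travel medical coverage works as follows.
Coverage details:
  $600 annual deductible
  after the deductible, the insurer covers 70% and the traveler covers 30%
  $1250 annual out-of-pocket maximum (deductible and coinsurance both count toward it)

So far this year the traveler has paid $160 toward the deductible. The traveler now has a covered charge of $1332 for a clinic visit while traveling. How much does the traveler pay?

Remaining deductible: $600 − $160 = $440.
That leaves $1332 − $440 = $892 for coinsurance.
30% of $892 = $267.60 falls to the traveler.
So the traveler owes $440 + $267.60 = $707.60 before any cap.
Year-to-date out-of-pocket becomes $160 + $707.60 = $867.60, still under the $1250 maximum, so no cap applies.

$707.60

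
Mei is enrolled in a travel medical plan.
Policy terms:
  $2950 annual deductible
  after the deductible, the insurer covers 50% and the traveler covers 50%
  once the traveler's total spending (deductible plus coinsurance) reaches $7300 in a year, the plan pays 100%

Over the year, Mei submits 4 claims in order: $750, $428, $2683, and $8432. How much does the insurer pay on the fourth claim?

Bill 1, $750: all of it applies to the deductible. Traveler pays $750; OOP now $750. Plan pays $750 − $750 = $0.
Bill 2, $428: fully absorbed by the deductible. Traveler pays $428; OOP now $1178. Insurer: $428 − $428 = $0.
Bill 3, $2683: deductible takes $1772, $911 remains; traveler's 50% is $455.50. Traveler pays $2227.50; OOP now $3405.50. Insurer: $2683 − $2227.50 = $455.50.
Bill 4, $8432: deductible met; 50% of $8432 = $4216. That would push OOP to $7621.50, over the $7300 cap, so traveler pays $7300 − $3405.50 = $3894.50. Insurer: $8432 − $3894.50 = $4537.50.

$4537.50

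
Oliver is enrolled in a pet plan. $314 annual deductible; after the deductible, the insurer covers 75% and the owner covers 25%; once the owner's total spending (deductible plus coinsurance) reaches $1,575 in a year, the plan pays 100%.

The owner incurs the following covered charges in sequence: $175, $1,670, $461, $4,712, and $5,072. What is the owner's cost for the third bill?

Bill 1, $175: entire amount goes to the deductible. Owner owes $175 (running OOP $175).
Bill 2, $1,670: $139 finishes the deductible; $1,531 goes to coinsurance; owner's 25% is $382.75. Owner owes $521.75 (running OOP $696.75).
Bill 3, $461: 25% coinsurance on $461 = $115.25. Owner owes $115.25 (running OOP $812).

$115.25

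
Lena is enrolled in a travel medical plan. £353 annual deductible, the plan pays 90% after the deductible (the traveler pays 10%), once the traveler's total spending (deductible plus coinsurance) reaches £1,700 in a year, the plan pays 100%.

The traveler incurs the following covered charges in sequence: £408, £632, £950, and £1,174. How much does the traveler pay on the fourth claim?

#1 (£408): £353 finishes the deductible; £55 goes to coinsurance; traveler's 10% is £5.50. Cost to traveler: £358.50. OOP to date £358.50.
#2 (£632): deductible already satisfied, so traveler's share is 10% × £632 = £63.20. Traveler owes £63.20 (running OOP £421.70).
#3 (£950): 10% coinsurance on £950 = £95. Cost to traveler: £95. OOP to date £516.70.
#4 (£1,174): deductible already satisfied, so traveler's share is 10% × £1,174 = £117.40. Traveler pays £117.40; OOP now £634.10.

£117.40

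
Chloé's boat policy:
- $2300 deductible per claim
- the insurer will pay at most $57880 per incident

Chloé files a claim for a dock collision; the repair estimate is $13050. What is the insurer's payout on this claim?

$10750

Subtract the deductible: $13050 − $2300 = $10750.
$10750 ≤ $57880, so the limit doesn't bind; insurer pays $10750.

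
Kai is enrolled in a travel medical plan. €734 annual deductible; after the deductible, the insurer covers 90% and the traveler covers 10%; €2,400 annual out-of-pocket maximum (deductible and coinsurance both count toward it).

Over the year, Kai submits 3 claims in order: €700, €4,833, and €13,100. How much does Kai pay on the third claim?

€1,186.10

Claim 1 — €700: entire amount goes to the deductible. Traveler owes €700 (running OOP €700).
Claim 2 — €4,833: deductible takes €34, €4,799 remains; coinsurance €4,799 × 10% = €479.90. Cost to traveler: €513.90. OOP to date €1,213.90.
Claim 3 — €13,100: deductible already satisfied, so traveler's share is 10% × €13,100 = €1,310. That would push OOP to €2,523.90, over the €2,400 cap, so traveler pays €2,400 − €1,213.90 = €1,186.10.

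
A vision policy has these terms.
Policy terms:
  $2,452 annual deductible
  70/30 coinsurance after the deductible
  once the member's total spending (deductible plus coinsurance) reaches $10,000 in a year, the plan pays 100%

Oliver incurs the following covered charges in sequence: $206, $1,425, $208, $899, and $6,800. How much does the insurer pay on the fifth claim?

Bill 1, $206: entire amount goes to the deductible. Member owes $206 (running OOP $206). Plan pays $206 − $206 = $0.
Bill 2, $1,425: entire amount goes to the deductible. Member pays $1,425; OOP now $1,631. Insurer: $1,425 − $1,425 = $0.
Bill 3, $208: all of it applies to the deductible. Cost to member: $208. OOP to date $1,839. Insurer: $208 − $208 = $0.
Bill 4, $899: deductible takes $613, $286 remains; 30% of $286 = $85.80. Cost to member: $698.80. OOP to date $2,537.80. Insurer: $899 − $698.80 = $200.20.
Bill 5, $6,800: deductible already satisfied, so member's share is 30% × $6,800 = $2,040. Member owes $2,040 (running OOP $4,577.80). Plan pays $6,800 − $2,040 = $4,760.

$4,760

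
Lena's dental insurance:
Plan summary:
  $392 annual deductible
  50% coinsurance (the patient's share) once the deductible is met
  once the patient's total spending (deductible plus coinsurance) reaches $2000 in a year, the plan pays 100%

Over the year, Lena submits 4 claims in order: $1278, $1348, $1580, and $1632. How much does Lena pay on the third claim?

#1 ($1278): deductible takes $392, $886 remains; 50% of $886 = $443. Patient pays $835; OOP now $835.
#2 ($1348): deductible already satisfied, so patient's share is 50% × $1348 = $674. Patient owes $674 (running OOP $1509).
#3 ($1580): deductible met; 50% of $1580 = $790. OOP would hit $2299 > $2000, so the cap limits the patient to $2000 − $1509 = $491.

$491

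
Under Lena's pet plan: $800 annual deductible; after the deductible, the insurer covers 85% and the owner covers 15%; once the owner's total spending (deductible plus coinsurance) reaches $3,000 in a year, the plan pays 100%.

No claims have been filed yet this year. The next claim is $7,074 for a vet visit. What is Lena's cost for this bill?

Deductible not yet touched, so the first $800 of the bill goes to the deductible.
The remaining $6,274 (= $7,074 − $800) moves to coinsurance.
Coinsurance: $6,274 × 15% = $941.10.
Owner responsibility before any cap: $800 + $941.10 = $1,741.10.
Cumulative spending $0 + $1,741.10 = $1,741.10 stays under the $3,000 maximum.

$1,741.10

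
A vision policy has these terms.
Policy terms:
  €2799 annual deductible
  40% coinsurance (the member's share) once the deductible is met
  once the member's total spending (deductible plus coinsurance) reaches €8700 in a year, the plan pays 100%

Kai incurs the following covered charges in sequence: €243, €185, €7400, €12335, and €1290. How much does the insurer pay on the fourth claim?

Claim 1 — €243: entire amount goes to the deductible. Cost to member: €243. OOP to date €243. Plan pays €243 − €243 = €0.
Claim 2 — €185: entire amount goes to the deductible. Member owes €185 (running OOP €428). Plan pays €185 − €185 = €0.
Claim 3 — €7400: €2371 finishes the deductible; €5029 goes to coinsurance; 40% of €5029 = €2011.60. Cost to member: €4382.60. OOP to date €4810.60. Plan pays €7400 − €4382.60 = €3017.40.
Claim 4 — €12335: 40% coinsurance on €12335 = €4934. That would push OOP to €9744.60, over the €8700 cap, so member pays €8700 − €4810.60 = €3889.40. Insurer: €12335 − €3889.40 = €8445.60.

€8445.60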